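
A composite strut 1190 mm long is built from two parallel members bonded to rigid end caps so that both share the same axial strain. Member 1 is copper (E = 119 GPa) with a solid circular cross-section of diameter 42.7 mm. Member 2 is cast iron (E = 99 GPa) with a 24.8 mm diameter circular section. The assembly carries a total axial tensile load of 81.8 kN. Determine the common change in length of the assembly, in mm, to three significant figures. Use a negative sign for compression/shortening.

A_1 = 1432 mm².
A_2 = 483.1 mm².
Equal strain + equilibrium ⇒ each member carries load in proportion to AE: A₁E₁ = 170400000 N, A₂E₂ = 47820000 N, ΣAE = 218200000 N.
δ = PL/ΣAE = 81800·1190/218200000 = 0.4461 mm.

0.446 mm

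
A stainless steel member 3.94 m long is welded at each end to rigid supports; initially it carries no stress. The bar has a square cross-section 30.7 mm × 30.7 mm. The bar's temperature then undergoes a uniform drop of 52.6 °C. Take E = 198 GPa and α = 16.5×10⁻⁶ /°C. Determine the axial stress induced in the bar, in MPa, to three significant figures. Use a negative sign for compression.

Free thermal expansion αLΔT = 16.5e-6 · 3940 · -52.6 = -3.42 mm.
The walls impose strain ε = −(-3.42)/3940 = 8.6790e-04; σ = Eε = 198000 · 8.6790e-04 = 171.8 MPa.

172 MPa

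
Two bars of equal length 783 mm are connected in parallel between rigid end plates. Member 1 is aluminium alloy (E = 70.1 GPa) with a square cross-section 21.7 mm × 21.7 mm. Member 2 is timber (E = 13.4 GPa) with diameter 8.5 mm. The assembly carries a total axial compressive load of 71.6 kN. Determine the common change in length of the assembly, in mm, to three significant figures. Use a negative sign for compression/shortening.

-1.66 mm

A_1 = 470.9 mm².
A_2 = 56.75 mm².
Equal strain + equilibrium ⇒ each member carries load in proportion to AE: A₁E₁ = 33010000 N, A₂E₂ = 760400 N, ΣAE = 33770000 N.
δ = PL/ΣAE = -71600·783/33770000 = -1.66 mm.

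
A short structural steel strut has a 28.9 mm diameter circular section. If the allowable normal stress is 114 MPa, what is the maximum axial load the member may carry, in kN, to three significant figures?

74.8 kN

A = 656 mm².
P_max = σ_allow · A = 114 · 656 = 74780 N = 74.78 kN.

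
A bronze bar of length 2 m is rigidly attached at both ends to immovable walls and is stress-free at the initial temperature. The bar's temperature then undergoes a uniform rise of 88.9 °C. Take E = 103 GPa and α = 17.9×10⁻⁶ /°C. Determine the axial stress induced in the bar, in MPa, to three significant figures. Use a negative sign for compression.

-164 MPa

Free thermal expansion αLΔT = 17.9e-6 · 2000 · 88.9 = 3.183 mm.
The walls impose strain ε = −(3.183)/2000 = -1.5913e-03; σ = Eε = 103000 · -1.5913e-03 = -163.9 MPa.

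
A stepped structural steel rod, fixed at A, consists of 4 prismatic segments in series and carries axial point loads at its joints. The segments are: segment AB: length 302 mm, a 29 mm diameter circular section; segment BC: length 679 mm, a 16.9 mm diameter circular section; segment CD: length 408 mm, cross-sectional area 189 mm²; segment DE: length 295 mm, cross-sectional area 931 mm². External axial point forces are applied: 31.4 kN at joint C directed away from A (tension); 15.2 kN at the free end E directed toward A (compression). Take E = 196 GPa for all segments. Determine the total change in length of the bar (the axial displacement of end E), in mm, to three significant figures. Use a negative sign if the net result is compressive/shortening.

Internal axial forces (sectioning from the free end, tension +): N_DE = -15.2 kN, N_CD = -15.2 kN, N_BC = 16.2 kN, N_AB = 16.2 kN.
A_AB = 660.5 mm².
A_BC = 224.3 mm².
δ_AB = 16200·302/(660.5·196000) = 0.03779 mm
δ_BC = 16200·679/(224.3·196000) = 0.2502 mm
δ_CD = -15200·408/(189·196000) = -0.1674 mm
δ_DE = -15200·295/(931·196000) = -0.02457 mm
δ = Σδ_i = 0.09599 mm.

0.0960 mm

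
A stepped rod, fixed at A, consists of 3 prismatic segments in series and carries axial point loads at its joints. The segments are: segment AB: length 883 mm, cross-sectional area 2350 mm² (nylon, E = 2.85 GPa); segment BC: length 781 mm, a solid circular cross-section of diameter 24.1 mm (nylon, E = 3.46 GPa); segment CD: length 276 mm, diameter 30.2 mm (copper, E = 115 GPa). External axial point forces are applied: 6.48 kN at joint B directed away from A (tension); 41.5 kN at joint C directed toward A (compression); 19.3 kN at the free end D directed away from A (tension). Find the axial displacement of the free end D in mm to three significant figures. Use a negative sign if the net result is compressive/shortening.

-13.0 mm

Internal axial forces (sectioning from the free end, tension +): N_CD = 19.3 kN, N_BC = -22.2 kN, N_AB = -15.72 kN.
A_BC = 456.2 mm².
A_CD = 716.3 mm².
δ_AB = -15720·883/(2350·2850) = -2.073 mm
δ_BC = -22200·781/(456.2·3460) = -10.99 mm
δ_CD = 19300·276/(716.3·115000) = 0.06466 mm
δ = Σδ_i = -12.99 mm.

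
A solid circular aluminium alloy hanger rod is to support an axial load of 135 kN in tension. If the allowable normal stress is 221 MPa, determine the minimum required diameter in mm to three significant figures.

27.9 mm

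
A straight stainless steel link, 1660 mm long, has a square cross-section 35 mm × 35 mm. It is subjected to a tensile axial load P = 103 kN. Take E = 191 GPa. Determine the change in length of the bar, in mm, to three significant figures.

A = 1225 mm².
δ_mech = NL/(AE) = 103000·1660/(1225·191000) = 0.7308 mm.

0.731 mm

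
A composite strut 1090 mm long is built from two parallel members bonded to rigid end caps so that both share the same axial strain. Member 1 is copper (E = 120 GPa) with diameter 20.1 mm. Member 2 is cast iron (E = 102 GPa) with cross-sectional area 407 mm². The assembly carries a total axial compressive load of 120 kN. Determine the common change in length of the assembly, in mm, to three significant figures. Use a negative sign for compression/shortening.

-1.64 mm

A_1 = 317.3 mm².
Equal strain + equilibrium ⇒ each member carries load in proportion to AE: A₁E₁ = 38080000 N, A₂E₂ = 41510000 N, ΣAE = 79590000 N.
δ = PL/ΣAE = -120000·1090/79590000 = -1.643 mm.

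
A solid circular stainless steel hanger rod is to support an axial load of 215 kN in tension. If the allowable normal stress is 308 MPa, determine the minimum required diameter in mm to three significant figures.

29.8 mm

Required area A ≥ P/σ_allow = 215000/308 = 698.1 mm².
For a solid circular section, d ≥ √(4A/π) = 29.81 mm.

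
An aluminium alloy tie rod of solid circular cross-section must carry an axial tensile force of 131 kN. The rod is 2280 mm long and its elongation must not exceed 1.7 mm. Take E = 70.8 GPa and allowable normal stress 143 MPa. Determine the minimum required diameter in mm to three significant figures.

Required area A ≥ P/σ_allow = 131000/143 = 916.1 mm².
For a solid circular section, d ≥ √(4A/π) = 34.15 mm.
Elongation limit: A ≥ PL/(Eδ_allow) = 131000·2280/(70800·1.7) = 2482 mm² ⇒ d ≥ 56.21 mm.
The elongation limit governs.

56.2 mm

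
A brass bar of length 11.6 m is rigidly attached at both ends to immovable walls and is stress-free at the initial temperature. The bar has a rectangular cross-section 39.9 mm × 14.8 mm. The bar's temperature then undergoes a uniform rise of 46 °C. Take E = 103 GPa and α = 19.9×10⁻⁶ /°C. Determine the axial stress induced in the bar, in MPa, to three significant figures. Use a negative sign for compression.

Free thermal expansion αLΔT = 19.9e-6 · 11600 · 46 = 10.62 mm.
The walls impose strain ε = −(10.62)/11600 = -9.1540e-04; σ = Eε = 103000 · -9.1540e-04 = -94.29 MPa.

-94.3 MPa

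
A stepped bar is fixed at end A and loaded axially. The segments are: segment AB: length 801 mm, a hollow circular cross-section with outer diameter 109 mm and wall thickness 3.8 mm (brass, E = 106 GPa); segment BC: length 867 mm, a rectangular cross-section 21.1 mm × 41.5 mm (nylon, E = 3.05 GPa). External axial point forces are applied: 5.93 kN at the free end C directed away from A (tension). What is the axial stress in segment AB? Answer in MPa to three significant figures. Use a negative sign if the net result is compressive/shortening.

4.72 MPa

Internal axial forces (sectioning from the free end, tension +): N_BC = 5.93 kN, N_AB = 5.93 kN.
A_AB = 1256 mm².
σ_AB = N_AB/A_AB = 5930/1256 = 4.722 MPa.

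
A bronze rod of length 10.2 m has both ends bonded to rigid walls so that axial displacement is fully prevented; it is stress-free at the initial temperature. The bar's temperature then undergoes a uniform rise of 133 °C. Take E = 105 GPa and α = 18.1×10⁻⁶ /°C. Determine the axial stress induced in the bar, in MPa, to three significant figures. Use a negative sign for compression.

Free thermal expansion αLΔT = 18.1e-6 · 10200 · 133 = 24.55 mm.
The walls impose strain ε = −(24.55)/10200 = -2.4073e-03; σ = Eε = 105000 · -2.4073e-03 = -252.8 MPa.

-253 MPa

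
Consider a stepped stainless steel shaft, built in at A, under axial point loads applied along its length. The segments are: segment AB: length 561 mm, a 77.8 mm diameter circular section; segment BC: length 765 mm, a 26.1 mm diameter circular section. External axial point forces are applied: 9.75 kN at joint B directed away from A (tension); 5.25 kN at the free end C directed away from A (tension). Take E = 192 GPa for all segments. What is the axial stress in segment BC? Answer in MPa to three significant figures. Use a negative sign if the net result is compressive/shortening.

9.81 MPa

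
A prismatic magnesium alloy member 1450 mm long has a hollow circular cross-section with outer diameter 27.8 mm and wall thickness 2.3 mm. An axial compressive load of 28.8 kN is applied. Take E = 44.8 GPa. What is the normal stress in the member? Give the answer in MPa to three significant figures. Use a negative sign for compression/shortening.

-156 MPa

A = 184.3 mm².
σ = N/A = -28800/184.3 = -156.3 MPa.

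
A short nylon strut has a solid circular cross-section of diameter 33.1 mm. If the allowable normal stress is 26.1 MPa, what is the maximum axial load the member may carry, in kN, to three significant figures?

A = 860.5 mm².
P_max = σ_allow · A = 26.1 · 860.5 = 22460 N = 22.46 kN.

22.5 kN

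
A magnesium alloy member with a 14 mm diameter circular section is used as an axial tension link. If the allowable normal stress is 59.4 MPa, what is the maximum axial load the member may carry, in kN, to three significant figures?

9.14 kN

A = 153.9 mm².
P_max = σ_allow · A = 59.4 · 153.9 = 9144 N = 9.144 kN.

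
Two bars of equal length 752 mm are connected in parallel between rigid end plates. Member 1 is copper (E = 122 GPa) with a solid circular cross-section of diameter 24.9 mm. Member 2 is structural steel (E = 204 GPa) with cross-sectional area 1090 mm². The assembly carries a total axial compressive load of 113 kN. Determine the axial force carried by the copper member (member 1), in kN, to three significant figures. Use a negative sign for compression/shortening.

-23.8 kN

A_1 = 487 mm².
Equal strain + equilibrium ⇒ each member carries load in proportion to AE: A₁E₁ = 59410000 N, A₂E₂ = 222400000 N, ΣAE = 281800000 N.
F₁ = P·A₁E₁/ΣAE = -113000·59410000/281800000 = -23830 N.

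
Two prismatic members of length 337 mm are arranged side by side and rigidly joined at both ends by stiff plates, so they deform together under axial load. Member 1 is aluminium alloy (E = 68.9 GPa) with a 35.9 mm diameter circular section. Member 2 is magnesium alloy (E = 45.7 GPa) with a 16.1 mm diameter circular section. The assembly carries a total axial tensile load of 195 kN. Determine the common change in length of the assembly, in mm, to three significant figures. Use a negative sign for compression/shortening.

0.831 mm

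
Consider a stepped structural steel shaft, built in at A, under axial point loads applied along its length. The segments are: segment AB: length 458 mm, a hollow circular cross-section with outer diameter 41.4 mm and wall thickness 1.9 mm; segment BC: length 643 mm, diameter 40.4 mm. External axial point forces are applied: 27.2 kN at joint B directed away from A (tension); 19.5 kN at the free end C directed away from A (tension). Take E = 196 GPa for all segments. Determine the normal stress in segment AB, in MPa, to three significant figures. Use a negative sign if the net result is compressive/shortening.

Internal axial forces (sectioning from the free end, tension +): N_BC = 19.5 kN, N_AB = 46.7 kN.
A_AB = 235.8 mm².
σ_AB = N_AB/A_AB = 46700/235.8 = 198.1 MPa.

198 MPa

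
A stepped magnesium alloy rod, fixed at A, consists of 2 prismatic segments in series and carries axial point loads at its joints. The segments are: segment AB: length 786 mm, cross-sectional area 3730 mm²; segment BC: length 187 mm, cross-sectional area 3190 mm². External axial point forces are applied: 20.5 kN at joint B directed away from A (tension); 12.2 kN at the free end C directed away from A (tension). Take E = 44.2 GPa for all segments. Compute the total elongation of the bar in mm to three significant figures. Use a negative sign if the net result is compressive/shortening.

0.172 mm

Internal axial forces (sectioning from the free end, tension +): N_BC = 12.2 kN, N_AB = 32.7 kN.
δ_AB = 32700·786/(3730·44200) = 0.1559 mm
δ_BC = 12200·187/(3190·44200) = 0.01618 mm
δ = Σδ_i = 0.1721 mm.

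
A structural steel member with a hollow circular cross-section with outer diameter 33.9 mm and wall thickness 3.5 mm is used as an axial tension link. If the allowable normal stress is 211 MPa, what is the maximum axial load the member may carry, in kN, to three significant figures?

A = 334.3 mm².
P_max = σ_allow · A = 211 · 334.3 = 70530 N = 70.53 kN.

70.5 kN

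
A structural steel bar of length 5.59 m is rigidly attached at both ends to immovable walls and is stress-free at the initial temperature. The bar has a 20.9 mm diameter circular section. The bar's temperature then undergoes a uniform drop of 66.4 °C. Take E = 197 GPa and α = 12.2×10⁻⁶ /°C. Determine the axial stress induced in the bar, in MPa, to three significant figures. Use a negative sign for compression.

Free thermal expansion αLΔT = 12.2e-6 · 5590 · -66.4 = -4.528 mm.
The walls impose strain ε = −(-4.528)/5590 = 8.1008e-04; σ = Eε = 197000 · 8.1008e-04 = 159.6 MPa.

160 MPa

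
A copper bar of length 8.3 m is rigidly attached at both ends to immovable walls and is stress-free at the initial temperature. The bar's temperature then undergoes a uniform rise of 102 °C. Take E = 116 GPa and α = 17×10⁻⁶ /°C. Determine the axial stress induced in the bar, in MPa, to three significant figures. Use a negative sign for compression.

-201 MPa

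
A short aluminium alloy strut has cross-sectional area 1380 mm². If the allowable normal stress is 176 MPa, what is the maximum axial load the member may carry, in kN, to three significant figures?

P_max = σ_allow · A = 176 · 1380 = 242900 N = 242.9 kN.

243 kN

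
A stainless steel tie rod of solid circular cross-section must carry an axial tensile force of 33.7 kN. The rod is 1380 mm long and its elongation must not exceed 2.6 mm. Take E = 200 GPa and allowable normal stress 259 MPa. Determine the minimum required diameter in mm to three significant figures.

Required area A ≥ P/σ_allow = 33700/259 = 130.1 mm².
For a solid circular section, d ≥ √(4A/π) = 12.87 mm.
Elongation limit: A ≥ PL/(Eδ_allow) = 33700·1380/(200000·2.6) = 89.43 mm² ⇒ d ≥ 10.67 mm.
The stress limit governs.

12.9 mm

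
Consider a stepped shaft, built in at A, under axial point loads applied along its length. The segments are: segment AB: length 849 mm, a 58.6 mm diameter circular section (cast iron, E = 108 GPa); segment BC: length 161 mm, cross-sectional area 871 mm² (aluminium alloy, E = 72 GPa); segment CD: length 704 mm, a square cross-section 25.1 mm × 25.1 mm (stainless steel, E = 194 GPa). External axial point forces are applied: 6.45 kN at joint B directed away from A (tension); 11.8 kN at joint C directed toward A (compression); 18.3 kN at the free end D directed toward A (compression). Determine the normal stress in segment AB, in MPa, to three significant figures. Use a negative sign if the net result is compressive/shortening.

Internal axial forces (sectioning from the free end, tension +): N_CD = -18.3 kN, N_BC = -30.1 kN, N_AB = -23.65 kN.
A_AB = 2697 mm².
σ_AB = N_AB/A_AB = -23650/2697 = -8.769 MPa.

-8.77 MPa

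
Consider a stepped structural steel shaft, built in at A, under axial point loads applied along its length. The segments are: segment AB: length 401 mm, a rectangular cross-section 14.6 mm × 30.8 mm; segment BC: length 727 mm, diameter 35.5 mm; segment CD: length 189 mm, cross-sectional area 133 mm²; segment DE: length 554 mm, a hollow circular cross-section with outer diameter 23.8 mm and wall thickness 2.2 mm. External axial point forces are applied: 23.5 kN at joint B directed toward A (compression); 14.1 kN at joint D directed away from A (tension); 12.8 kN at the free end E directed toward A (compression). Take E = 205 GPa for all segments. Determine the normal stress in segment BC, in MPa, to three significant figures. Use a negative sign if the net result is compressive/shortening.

Internal axial forces (sectioning from the free end, tension +): N_DE = -12.8 kN, N_CD = 1.3 kN, N_BC = 1.3 kN, N_AB = -22.2 kN.
A_BC = 989.8 mm².
σ_BC = N_BC/A_BC = 1300/989.8 = 1.313 MPa.

1.31 MPa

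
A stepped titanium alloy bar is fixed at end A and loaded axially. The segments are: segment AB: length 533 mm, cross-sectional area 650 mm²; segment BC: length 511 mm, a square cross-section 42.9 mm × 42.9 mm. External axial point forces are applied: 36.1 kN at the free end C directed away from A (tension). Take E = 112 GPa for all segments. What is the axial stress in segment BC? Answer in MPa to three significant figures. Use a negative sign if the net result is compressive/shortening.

Internal axial forces (sectioning from the free end, tension +): N_BC = 36.1 kN, N_AB = 36.1 kN.
A_BC = 1840 mm².
σ_BC = N_BC/A_BC = 36100/1840 = 19.62 MPa.

19.6 MPa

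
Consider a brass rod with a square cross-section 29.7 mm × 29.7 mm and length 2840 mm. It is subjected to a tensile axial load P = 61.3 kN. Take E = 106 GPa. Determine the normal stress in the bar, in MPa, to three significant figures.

69.5 MPa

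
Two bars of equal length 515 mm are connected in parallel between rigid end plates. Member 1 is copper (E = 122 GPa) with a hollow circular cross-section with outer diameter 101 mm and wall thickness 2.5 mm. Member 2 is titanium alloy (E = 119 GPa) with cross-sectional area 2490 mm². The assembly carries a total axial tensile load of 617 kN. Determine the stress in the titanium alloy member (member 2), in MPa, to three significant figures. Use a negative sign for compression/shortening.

A_1 = 773.6 mm².
Equal strain + equilibrium ⇒ each member carries load in proportion to AE: A₁E₁ = 94380000 N, A₂E₂ = 296300000 N, ΣAE = 390700000 N.
σ₂ = P·E₂/ΣAE = 617000·119000/390700000 = 187.9 MPa.

188 MPa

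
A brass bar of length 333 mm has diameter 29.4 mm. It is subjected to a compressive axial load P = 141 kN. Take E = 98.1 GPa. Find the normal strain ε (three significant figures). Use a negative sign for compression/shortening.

-0.00212

A = 678.9 mm².
σ = N/A = -207.7 MPa; ε = σ/E = -207.7/98100 = -2.117e-03.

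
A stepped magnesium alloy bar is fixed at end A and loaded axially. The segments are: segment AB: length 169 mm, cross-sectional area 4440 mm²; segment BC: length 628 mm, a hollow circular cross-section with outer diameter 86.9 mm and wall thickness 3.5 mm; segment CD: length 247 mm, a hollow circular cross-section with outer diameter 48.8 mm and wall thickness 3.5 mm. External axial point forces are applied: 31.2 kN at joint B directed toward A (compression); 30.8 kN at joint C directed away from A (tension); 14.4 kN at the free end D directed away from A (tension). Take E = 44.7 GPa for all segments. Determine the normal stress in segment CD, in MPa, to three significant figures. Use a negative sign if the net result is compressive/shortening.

28.9 MPa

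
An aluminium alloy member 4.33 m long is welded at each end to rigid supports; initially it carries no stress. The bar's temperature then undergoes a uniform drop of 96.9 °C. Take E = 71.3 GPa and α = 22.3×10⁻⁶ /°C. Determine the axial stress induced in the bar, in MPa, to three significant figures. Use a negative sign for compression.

154 MPa

Free thermal expansion αLΔT = 22.3e-6 · 4330 · -96.9 = -9.357 mm.
The walls impose strain ε = −(-9.357)/4330 = 2.1609e-03; σ = Eε = 71300 · 2.1609e-03 = 154.1 MPa.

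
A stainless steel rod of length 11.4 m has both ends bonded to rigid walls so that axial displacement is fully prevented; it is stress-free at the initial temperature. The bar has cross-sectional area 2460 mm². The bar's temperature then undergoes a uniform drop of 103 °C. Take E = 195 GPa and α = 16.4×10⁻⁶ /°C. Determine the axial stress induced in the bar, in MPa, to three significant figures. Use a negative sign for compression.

Free thermal expansion αLΔT = 16.4e-6 · 11400 · -103 = -19.26 mm.
The walls impose strain ε = −(-19.26)/11400 = 1.6892e-03; σ = Eε = 195000 · 1.6892e-03 = 329.4 MPa.

329 MPa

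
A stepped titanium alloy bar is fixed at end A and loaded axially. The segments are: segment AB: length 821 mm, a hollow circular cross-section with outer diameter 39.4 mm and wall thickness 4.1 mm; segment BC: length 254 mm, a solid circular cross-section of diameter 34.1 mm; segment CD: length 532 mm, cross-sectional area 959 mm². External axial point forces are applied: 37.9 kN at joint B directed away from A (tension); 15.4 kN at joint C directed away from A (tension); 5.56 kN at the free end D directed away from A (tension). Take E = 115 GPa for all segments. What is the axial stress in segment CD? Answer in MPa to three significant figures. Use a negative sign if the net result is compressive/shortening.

Internal axial forces (sectioning from the free end, tension +): N_CD = 5.56 kN, N_BC = 20.96 kN, N_AB = 58.86 kN.
σ_CD = N_CD/A_CD = 5560/959 = 5.798 MPa.

5.80 MPa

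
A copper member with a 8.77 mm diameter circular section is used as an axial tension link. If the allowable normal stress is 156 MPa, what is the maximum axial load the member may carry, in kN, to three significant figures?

9.42 kN

A = 60.41 mm².
P_max = σ_allow · A = 156 · 60.41 = 9424 N = 9.424 kN.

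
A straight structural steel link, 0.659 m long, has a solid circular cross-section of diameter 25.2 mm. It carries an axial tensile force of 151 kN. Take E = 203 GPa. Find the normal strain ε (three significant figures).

0.00149

A = 498.8 mm².
σ = N/A = 302.8 MPa; ε = σ/E = 302.8/203000 = 1.491e-03.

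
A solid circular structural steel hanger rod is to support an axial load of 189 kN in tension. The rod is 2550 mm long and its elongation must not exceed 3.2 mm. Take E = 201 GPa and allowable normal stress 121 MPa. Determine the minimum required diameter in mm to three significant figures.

Required area A ≥ P/σ_allow = 189000/121 = 1562 mm².
For a solid circular section, d ≥ √(4A/π) = 44.6 mm.
Elongation limit: A ≥ PL/(Eδ_allow) = 189000·2550/(201000·3.2) = 749.3 mm² ⇒ d ≥ 30.89 mm.
The stress limit governs.

44.6 mm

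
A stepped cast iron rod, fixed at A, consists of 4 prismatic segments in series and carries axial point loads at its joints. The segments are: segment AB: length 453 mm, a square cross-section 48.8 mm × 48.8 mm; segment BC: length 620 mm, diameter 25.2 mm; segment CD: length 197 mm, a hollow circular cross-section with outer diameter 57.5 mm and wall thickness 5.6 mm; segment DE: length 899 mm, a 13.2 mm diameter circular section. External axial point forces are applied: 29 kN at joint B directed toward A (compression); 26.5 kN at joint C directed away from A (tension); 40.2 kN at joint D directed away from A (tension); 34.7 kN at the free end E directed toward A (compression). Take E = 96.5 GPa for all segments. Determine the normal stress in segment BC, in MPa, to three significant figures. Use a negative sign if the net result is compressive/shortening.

64.2 MPa

Internal axial forces (sectioning from the free end, tension +): N_DE = -34.7 kN, N_CD = 5.5 kN, N_BC = 32 kN, N_AB = 3 kN.
A_BC = 498.8 mm².
σ_BC = N_BC/A_BC = 32000/498.8 = 64.16 MPa.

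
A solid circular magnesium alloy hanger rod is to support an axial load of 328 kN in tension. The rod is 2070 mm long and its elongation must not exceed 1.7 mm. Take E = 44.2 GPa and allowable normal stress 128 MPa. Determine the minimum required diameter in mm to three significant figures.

107 mm

Required area A ≥ P/σ_allow = 328000/128 = 2562 mm².
For a solid circular section, d ≥ √(4A/π) = 57.12 mm.
Elongation limit: A ≥ PL/(Eδ_allow) = 328000·2070/(44200·1.7) = 9036 mm² ⇒ d ≥ 107.3 mm.
The elongation limit governs.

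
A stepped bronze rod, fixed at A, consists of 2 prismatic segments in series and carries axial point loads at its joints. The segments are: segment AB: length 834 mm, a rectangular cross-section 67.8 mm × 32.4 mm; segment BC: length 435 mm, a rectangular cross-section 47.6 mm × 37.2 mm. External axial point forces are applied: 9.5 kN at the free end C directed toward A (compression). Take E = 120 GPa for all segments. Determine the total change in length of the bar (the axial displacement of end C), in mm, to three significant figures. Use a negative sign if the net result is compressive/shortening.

-0.0495 mm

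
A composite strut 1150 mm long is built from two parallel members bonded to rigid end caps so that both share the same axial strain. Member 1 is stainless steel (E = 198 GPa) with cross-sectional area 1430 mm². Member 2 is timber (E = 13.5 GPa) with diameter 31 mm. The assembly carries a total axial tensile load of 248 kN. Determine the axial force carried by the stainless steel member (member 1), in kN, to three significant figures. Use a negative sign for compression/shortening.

A_2 = 754.8 mm².
Equal strain + equilibrium ⇒ each member carries load in proportion to AE: A₁E₁ = 283100000 N, A₂E₂ = 10190000 N, ΣAE = 293300000 N.
F₁ = P·A₁E₁/ΣAE = 248000·283100000/293300000 = 239400 N.

239 kN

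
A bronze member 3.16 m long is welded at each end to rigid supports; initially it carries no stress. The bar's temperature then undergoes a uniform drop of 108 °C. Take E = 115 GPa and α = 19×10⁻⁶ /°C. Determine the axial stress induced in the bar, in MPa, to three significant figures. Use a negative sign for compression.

236 MPa

Free thermal expansion αLΔT = 19e-6 · 3160 · -108 = -6.484 mm.
The walls impose strain ε = −(-6.484)/3160 = 2.0520e-03; σ = Eε = 115000 · 2.0520e-03 = 236 MPa.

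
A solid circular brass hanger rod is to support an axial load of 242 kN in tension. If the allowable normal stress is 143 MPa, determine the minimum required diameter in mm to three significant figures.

46.4 mm

Required area A ≥ P/σ_allow = 242000/143 = 1692 mm².
For a solid circular section, d ≥ √(4A/π) = 46.42 mm.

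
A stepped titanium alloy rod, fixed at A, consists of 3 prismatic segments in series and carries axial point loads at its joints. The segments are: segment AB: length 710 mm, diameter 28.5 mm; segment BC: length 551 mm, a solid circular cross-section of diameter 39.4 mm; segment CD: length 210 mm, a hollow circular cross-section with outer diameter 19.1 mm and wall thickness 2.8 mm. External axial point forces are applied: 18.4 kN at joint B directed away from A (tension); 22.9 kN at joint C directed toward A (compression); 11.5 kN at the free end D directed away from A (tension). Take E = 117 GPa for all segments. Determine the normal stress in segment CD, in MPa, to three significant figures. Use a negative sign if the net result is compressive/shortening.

80.2 MPa

Internal axial forces (sectioning from the free end, tension +): N_CD = 11.5 kN, N_BC = -11.4 kN, N_AB = 7 kN.
A_CD = 143.4 mm².
σ_CD = N_CD/A_CD = 11500/143.4 = 80.21 MPa.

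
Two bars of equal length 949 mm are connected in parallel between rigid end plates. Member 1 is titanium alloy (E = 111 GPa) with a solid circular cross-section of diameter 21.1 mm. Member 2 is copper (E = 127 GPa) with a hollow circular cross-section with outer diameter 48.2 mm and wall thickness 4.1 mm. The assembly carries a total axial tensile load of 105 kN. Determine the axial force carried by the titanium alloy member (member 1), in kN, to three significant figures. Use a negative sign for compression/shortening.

A_1 = 349.7 mm².
A_2 = 568 mm².
Equal strain + equilibrium ⇒ each member carries load in proportion to AE: A₁E₁ = 38810000 N, A₂E₂ = 72140000 N, ΣAE = 111000000 N.
F₁ = P·A₁E₁/ΣAE = 105000·38810000/111000000 = 36730 N.

36.7 kN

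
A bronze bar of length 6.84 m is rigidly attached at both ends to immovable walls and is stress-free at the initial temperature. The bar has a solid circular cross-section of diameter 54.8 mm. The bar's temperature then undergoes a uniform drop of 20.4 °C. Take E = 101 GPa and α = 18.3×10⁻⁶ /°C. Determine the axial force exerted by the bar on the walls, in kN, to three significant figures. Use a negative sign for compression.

Free thermal expansion αLΔT = 18.3e-6 · 6840 · -20.4 = -2.554 mm.
The walls impose strain ε = −(-2.554)/6840 = 3.7332e-04; σ = Eε = 101000 · 3.7332e-04 = 37.71 MPa.
Wall reaction R = σ·A = 37.71·2359 = 88930 N = 88.93 kN.

88.9 kN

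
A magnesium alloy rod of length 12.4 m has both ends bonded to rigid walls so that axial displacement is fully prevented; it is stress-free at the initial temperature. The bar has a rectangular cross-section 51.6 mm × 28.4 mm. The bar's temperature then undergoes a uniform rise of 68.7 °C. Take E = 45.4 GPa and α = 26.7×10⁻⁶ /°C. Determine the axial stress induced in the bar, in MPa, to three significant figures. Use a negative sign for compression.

Free thermal expansion αLΔT = 26.7e-6 · 12400 · 68.7 = 22.75 mm.
The walls impose strain ε = −(22.75)/12400 = -1.8343e-03; σ = Eε = 45400 · -1.8343e-03 = -83.28 MPa.

-83.3 MPa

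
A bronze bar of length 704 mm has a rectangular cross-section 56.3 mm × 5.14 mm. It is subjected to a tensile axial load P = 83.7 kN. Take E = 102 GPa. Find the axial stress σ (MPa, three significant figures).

289 MPa

A = 289.4 mm².
σ = N/A = 83700/289.4 = 289.2 MPa.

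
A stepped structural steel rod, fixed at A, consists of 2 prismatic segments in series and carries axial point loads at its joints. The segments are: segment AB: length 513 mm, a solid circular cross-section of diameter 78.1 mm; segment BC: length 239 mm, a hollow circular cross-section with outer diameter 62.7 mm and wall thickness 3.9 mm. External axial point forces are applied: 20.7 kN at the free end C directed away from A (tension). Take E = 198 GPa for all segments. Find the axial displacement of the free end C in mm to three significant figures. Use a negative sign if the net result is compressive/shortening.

0.0459 mm

Internal axial forces (sectioning from the free end, tension +): N_BC = 20.7 kN, N_AB = 20.7 kN.
A_AB = 4791 mm².
A_BC = 720.4 mm².
δ_AB = 20700·513/(4791·198000) = 0.0112 mm
δ_BC = 20700·239/(720.4·198000) = 0.03468 mm
δ = Σδ_i = 0.04588 mm.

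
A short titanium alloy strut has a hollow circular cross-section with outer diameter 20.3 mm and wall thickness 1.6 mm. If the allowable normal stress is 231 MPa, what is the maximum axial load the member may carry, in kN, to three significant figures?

A = 94 mm².
P_max = σ_allow · A = 231 · 94 = 21710 N = 21.71 kN.

21.7 kN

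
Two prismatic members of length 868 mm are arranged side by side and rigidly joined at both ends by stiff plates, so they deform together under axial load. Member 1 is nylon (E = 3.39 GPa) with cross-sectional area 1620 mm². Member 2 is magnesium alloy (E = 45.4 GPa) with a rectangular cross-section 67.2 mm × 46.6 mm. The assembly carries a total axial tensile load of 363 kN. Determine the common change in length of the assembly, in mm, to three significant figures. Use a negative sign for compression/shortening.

2.13 mm

A_2 = 3132 mm².
Equal strain + equilibrium ⇒ each member carries load in proportion to AE: A₁E₁ = 5492000 N, A₂E₂ = 142200000 N, ΣAE = 147700000 N.
δ = PL/ΣAE = 363000·868/147700000 = 2.134 mm.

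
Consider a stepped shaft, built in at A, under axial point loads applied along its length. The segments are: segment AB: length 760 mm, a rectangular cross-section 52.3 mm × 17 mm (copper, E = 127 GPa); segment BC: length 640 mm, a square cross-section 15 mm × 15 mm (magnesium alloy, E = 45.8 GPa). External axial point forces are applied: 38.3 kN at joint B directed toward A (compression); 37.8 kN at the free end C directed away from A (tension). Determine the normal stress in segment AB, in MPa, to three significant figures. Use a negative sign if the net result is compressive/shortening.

Internal axial forces (sectioning from the free end, tension +): N_BC = 37.8 kN, N_AB = -0.5 kN.
A_AB = 889.1 mm².
σ_AB = N_AB/A_AB = -500/889.1 = -0.5624 MPa.

-0.562 MPa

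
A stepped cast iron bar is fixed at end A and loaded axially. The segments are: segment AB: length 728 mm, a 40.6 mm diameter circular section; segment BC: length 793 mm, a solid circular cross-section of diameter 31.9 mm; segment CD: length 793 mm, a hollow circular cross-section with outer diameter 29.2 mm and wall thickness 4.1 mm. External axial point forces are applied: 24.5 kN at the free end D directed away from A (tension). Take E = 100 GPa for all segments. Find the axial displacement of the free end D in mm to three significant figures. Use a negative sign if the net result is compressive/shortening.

Internal axial forces (sectioning from the free end, tension +): N_CD = 24.5 kN, N_BC = 24.5 kN, N_AB = 24.5 kN.
A_AB = 1295 mm².
A_BC = 799.2 mm².
A_CD = 323.3 mm².
δ_AB = 24500·728/(1295·100000) = 0.1378 mm
δ_BC = 24500·793/(799.2·100000) = 0.2431 mm
δ_CD = 24500·793/(323.3·100000) = 0.6009 mm
δ = Σδ_i = 0.9818 mm.

0.982 mm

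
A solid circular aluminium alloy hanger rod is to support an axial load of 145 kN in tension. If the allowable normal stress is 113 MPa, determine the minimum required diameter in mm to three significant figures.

40.4 mm

Required area A ≥ P/σ_allow = 145000/113 = 1283 mm².
For a solid circular section, d ≥ √(4A/π) = 40.42 mm.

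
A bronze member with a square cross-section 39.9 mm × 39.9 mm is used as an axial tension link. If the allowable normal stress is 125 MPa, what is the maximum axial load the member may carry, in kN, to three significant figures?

A = 1592 mm².
P_max = σ_allow · A = 125 · 1592 = 199000 N = 199 kN.

199 kN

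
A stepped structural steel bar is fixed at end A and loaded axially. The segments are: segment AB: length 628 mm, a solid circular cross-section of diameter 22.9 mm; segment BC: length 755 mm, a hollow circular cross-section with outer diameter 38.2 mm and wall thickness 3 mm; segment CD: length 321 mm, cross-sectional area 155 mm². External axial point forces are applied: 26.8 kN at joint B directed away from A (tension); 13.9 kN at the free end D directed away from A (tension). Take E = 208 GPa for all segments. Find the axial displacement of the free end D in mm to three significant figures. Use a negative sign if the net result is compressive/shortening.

0.589 mm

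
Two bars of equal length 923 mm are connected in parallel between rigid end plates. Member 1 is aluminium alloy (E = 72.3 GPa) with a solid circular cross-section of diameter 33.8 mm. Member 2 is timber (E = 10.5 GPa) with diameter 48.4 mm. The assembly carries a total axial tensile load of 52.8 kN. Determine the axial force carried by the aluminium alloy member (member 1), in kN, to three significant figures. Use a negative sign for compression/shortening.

A_1 = 897.3 mm².
A_2 = 1840 mm².
Equal strain + equilibrium ⇒ each member carries load in proportion to AE: A₁E₁ = 64870000 N, A₂E₂ = 19320000 N, ΣAE = 84190000 N.
F₁ = P·A₁E₁/ΣAE = 52800·64870000/84190000 = 40680 N.

40.7 kN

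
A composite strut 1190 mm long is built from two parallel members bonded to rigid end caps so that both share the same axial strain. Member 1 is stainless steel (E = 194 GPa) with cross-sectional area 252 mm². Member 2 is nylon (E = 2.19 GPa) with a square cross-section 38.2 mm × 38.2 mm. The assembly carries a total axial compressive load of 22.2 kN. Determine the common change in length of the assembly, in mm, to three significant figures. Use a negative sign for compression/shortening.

A_2 = 1459 mm².
Equal strain + equilibrium ⇒ each member carries load in proportion to AE: A₁E₁ = 48890000 N, A₂E₂ = 3196000 N, ΣAE = 52080000 N.
δ = PL/ΣAE = -22200·1190/52080000 = -0.5072 mm.

-0.507 mm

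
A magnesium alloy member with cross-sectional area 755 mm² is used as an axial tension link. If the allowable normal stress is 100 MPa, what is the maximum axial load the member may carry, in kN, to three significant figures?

75.5 kN

P_max = σ_allow · A = 100 · 755 = 75500 N = 75.5 kN.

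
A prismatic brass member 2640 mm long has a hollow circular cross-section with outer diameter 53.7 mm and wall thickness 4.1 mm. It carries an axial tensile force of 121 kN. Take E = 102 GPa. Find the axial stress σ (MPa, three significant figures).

189 MPa

A = 638.9 mm².
σ = N/A = 121000/638.9 = 189.4 MPa.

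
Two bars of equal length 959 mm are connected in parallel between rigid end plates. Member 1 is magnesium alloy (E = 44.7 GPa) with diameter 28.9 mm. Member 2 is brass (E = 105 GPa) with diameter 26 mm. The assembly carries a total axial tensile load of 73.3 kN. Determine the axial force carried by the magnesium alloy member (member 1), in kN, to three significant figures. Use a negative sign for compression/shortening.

25.3 kN

A_1 = 656 mm².
A_2 = 530.9 mm².
Equal strain + equilibrium ⇒ each member carries load in proportion to AE: A₁E₁ = 29320000 N, A₂E₂ = 55750000 N, ΣAE = 85070000 N.
F₁ = P·A₁E₁/ΣAE = 73300·29320000/85070000 = 25270 N.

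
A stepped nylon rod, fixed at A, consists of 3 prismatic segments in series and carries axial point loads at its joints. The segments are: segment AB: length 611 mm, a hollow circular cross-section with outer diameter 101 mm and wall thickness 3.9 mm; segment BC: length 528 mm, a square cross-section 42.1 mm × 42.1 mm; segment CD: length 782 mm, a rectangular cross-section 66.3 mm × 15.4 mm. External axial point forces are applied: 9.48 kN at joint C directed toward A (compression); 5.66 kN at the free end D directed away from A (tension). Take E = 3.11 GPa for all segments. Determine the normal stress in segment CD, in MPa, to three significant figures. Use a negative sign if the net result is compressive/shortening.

Internal axial forces (sectioning from the free end, tension +): N_CD = 5.66 kN, N_BC = -3.82 kN, N_AB = -3.82 kN.
A_CD = 1021 mm².
σ_CD = N_CD/A_CD = 5660/1021 = 5.543 MPa.

5.54 MPa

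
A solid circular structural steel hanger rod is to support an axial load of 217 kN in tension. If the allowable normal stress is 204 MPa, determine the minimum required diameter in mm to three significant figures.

36.8 mm

Required area A ≥ P/σ_allow = 217000/204 = 1064 mm².
For a solid circular section, d ≥ √(4A/π) = 36.8 mm.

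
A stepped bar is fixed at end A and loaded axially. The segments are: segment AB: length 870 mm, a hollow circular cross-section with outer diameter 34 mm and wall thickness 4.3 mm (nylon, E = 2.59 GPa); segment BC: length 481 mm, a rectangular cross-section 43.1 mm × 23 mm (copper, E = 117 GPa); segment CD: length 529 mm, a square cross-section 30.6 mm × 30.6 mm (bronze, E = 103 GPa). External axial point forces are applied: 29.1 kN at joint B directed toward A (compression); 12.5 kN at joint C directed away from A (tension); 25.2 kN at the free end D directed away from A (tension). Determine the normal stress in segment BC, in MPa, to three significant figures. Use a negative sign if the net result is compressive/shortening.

Internal axial forces (sectioning from the free end, tension +): N_CD = 25.2 kN, N_BC = 37.7 kN, N_AB = 8.6 kN.
A_BC = 991.3 mm².
σ_BC = N_BC/A_BC = 37700/991.3 = 38.03 MPa.

38.0 MPa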